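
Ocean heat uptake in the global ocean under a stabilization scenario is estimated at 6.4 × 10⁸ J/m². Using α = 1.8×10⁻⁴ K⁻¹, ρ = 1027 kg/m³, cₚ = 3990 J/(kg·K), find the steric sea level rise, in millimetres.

Δh = αQ/(ρcₚ) = 1.8×10⁻⁴ × 6.4×10⁸ / (1027 × 3990) ≈ 0.028113 m

28.1 mm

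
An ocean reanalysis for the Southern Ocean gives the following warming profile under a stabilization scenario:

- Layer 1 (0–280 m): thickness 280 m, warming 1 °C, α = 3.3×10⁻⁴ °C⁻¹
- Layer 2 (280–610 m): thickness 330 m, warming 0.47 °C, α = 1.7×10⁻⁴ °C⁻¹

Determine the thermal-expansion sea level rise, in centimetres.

3.3×10⁻⁴ × 280 × 1 = 0.09240 m
280–610 m: 0.47 × 1.7×10⁻⁴ × 330 = 0.026367 m
Δh = 0.09240 + 0.026367 = 0.118767 m

about 11.9 cm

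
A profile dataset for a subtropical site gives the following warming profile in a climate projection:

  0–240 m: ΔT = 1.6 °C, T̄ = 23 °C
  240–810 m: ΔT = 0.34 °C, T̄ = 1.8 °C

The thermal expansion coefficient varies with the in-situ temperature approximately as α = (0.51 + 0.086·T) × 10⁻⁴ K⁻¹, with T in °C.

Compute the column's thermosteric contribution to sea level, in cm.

Layer 1: α = (0.51 + 0.086×23)×10⁻⁴ = 2.488×10⁻⁴ K⁻¹
Layer 2: α = (0.51 + 0.086×1.8)×10⁻⁴ = 0.6648×10⁻⁴ K⁻¹
Layer 1: 240 × 2.488×10⁻⁴ × 1.6 = 0.0955392 m
Layer 2: 0.34 × 0.6648×10⁻⁴ × 570 = 0.012883824 m
Δh = 0.0955392 + 0.012883824 = 0.108423024 m

10.8 cm of thermosteric rise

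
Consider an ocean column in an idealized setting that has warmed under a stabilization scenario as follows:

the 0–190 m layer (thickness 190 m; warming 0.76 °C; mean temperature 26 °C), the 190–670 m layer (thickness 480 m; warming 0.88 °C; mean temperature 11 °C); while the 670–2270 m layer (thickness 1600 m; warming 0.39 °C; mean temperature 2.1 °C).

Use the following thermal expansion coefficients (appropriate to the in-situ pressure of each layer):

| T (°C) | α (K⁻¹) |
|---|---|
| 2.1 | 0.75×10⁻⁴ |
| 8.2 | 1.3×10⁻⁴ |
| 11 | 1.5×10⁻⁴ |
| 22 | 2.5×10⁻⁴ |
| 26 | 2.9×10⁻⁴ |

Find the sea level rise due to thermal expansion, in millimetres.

152 mm

Layer 1 at 26 °C → α = 2.9×10⁻⁴ K⁻¹
Layer 2 at 11 °C → α = 1.5×10⁻⁴ K⁻¹
Layer 3 at 2.1 °C → α = 0.75×10⁻⁴ K⁻¹
Layer 1: 190 × 0.76 × 2.9×10⁻⁴ = 0.041876 m
190–670 m: 0.88 × 480 × 1.5×10⁻⁴ = 0.06336 m
0.75×10⁻⁴ × 1600 × 0.39 = 0.04680 m
Δh = 0.041876 + 0.06336 + 0.04680 = 0.152036 m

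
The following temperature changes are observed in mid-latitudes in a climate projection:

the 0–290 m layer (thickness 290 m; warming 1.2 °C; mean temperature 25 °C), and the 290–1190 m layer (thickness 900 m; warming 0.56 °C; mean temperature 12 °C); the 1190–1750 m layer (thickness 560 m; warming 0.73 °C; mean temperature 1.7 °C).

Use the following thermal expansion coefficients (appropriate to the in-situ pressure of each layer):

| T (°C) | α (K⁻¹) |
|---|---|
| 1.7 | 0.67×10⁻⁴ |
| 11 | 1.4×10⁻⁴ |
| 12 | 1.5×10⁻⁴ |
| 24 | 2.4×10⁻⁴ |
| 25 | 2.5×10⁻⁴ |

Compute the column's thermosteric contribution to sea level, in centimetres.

Layer 1 at 25 °C → α = 2.5×10⁻⁴ K⁻¹
Layer 2 at 12 °C → α = 1.5×10⁻⁴ K⁻¹
Layer 3 at 1.7 °C → α = 0.67×10⁻⁴ K⁻¹
Layer 1: 1.2 × 290 × 2.5×10⁻⁴ = 0.08700 m
Layer 2: 900 × 0.56 × 1.5×10⁻⁴ = 0.07560 m
Layer 3: 0.67×10⁻⁴ × 0.73 × 560 = 0.0273896 m
Δh = 0.08700 + 0.07560 + 0.0273896 = 0.1899896 m ≈ 19.0 cm

Δh = 19.0 cm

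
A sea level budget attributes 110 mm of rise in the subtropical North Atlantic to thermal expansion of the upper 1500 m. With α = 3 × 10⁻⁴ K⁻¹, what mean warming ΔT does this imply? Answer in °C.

0.24 °C

ΔT = Δh/(αH) = 0.11 / (3×10⁻⁴ × 1500) ≈ 0.2444 °C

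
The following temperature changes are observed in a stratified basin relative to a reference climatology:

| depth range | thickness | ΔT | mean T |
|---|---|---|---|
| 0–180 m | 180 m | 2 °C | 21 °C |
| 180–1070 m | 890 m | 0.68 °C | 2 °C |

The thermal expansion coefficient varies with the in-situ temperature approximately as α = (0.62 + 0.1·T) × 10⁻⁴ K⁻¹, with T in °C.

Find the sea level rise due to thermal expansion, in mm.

150 mm

Layer 1: α = (0.62 + 0.1×21)×10⁻⁴ = 2.72×10⁻⁴ K⁻¹
Layer 2: α = (0.62 + 0.1×2)×10⁻⁴ = 0.82×10⁻⁴ K⁻¹
0–180 m: 180 × 2.72×10⁻⁴ × 2 = 0.09792 m
890 × 0.68 × 0.82×10⁻⁴ = 0.0496264 m
Δh = 0.09792 + 0.0496264 = 0.1475464 m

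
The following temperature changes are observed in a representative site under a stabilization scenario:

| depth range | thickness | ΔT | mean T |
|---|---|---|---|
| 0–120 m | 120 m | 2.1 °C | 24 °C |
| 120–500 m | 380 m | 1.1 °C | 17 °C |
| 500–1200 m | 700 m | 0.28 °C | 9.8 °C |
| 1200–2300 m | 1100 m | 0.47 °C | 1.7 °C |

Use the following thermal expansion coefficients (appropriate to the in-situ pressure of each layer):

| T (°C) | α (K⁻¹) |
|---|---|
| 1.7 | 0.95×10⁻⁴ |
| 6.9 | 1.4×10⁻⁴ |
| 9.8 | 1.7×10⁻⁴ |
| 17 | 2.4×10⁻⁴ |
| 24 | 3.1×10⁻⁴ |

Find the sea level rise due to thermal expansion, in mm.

about 261 mm

Layer 1 at 24 °C → α = 3.1×10⁻⁴ K⁻¹
Layer 2 at 17 °C → α = 2.4×10⁻⁴ K⁻¹
Layer 3 at 9.8 °C → α = 1.7×10⁻⁴ K⁻¹
Layer 4 at 1.7 °C → α = 0.95×10⁻⁴ K⁻¹
Layer 1: 2.1 × 3.1×10⁻⁴ × 120 = 0.07812 m
120–500 m: 2.4×10⁻⁴ × 380 × 1.1 = 0.10032 m
Layer 3: 700 × 0.28 × 1.7×10⁻⁴ = 0.03332 m
0.95×10⁻⁴ × 1100 × 0.47 = 0.049115 m
Δh = 0.07812 + 0.10032 + 0.03332 + 0.049115 = 0.260875 m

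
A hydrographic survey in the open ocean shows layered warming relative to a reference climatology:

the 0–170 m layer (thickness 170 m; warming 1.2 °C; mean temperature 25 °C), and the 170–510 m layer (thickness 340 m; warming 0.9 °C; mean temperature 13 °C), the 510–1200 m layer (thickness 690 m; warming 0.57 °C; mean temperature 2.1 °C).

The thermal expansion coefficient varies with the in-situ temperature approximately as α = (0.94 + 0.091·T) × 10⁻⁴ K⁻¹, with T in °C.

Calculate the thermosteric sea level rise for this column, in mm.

175 mm of thermosteric rise

Layer 1: α = (0.94 + 0.091×25)×10⁻⁴ = 3.215×10⁻⁴ K⁻¹
Layer 2: α = (0.94 + 0.091×13)×10⁻⁴ = 2.123×10⁻⁴ K⁻¹
Layer 3: α = (0.94 + 0.091×2.1)×10⁻⁴ = 1.1311×10⁻⁴ K⁻¹
3.215×10⁻⁴ × 1.2 × 170 = 0.065586 m
0.9 × 340 × 2.123×10⁻⁴ = 0.0649638 m
Layer 3: 690 × 1.1311×10⁻⁴ × 0.57 = 0.044486163 m
Δh = 0.065586 + 0.0649638 + 0.044486163 = 0.175035963 m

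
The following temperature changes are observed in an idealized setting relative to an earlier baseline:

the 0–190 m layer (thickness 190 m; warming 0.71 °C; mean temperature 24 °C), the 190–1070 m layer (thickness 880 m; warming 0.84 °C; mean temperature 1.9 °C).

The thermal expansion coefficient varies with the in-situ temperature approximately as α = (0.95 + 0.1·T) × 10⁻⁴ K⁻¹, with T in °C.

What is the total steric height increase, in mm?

Layer 1: α = (0.95 + 0.1×24)×10⁻⁴ = 3.35×10⁻⁴ K⁻¹
Layer 2: α = (0.95 + 0.1×1.9)×10⁻⁴ = 1.14×10⁻⁴ K⁻¹
0–190 m: 0.71 × 190 × 3.35×10⁻⁴ = 0.0451915 m
190–1070 m: 0.84 × 1.14×10⁻⁴ × 880 = 0.0842688 m
Δh = 0.0451915 + 0.0842688 = 0.1294603 m

Δh ≈ 129 mm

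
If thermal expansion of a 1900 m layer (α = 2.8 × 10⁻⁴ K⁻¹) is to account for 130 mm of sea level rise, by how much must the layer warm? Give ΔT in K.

about 0.244 K

ΔT = Δh/(αH) = 0.13 / (2.8×10⁻⁴ × 1900) ≈ 0.2444 K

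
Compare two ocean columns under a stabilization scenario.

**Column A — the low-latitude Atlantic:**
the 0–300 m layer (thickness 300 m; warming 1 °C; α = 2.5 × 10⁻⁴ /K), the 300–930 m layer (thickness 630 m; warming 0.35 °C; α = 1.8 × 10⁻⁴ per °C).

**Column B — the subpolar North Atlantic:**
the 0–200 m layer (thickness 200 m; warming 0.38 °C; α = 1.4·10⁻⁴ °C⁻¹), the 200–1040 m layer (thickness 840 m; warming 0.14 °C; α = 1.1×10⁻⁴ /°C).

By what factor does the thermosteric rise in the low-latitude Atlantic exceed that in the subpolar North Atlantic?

≈ 4.9×

A 1 × 300 × 2.5×10⁻⁴ = 0.07500 m
A 300–930 m: 1.8×10⁻⁴ × 0.35 × 630 = 0.03969 m
A total: 0.11469 m
B 0–200 m: 200 × 0.38 × 1.4×10⁻⁴ = 0.01064 m
B Layer 2: 1.1×10⁻⁴ × 840 × 0.14 = 0.012936 m
B total: 0.023576 m
Ratio: 0.11469 / 0.023576 ≈ 4.865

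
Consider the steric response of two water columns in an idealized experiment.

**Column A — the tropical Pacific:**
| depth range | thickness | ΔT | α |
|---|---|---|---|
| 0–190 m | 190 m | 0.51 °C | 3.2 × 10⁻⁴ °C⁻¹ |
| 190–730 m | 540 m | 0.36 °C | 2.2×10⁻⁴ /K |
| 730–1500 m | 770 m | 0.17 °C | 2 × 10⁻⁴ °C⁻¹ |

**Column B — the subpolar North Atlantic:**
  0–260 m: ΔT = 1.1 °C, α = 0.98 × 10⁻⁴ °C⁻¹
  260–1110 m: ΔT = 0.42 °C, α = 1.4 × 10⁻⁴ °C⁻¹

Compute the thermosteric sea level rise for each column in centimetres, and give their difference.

A Layer 1: 0.51 × 190 × 3.2×10⁻⁴ = 0.031008 m
A Layer 2: 0.36 × 540 × 2.2×10⁻⁴ = 0.042768 m
A 730–1500 m: 0.17 × 770 × 2×10⁻⁴ = 0.02618 m
A total: 0.099956 m
B Layer 1: 1.1 × 260 × 0.98×10⁻⁴ = 0.028028 m
B Layer 2: 0.42 × 1.4×10⁻⁴ × 850 = 0.04998 m
B total: 0.078008 m
Difference: 0.099956 − 0.078008 = 0.021948 m

Δh_A ≈ 10.0 cm, Δh_B ≈ 7.80 cm; difference ≈ 2.19 cm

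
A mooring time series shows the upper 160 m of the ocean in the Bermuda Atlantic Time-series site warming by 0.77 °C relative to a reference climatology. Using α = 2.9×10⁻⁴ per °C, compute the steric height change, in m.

Δh = αΔT·H = 2.9×10⁻⁴ × 0.77 × 160 = 0.035728 m

about 0.0357 m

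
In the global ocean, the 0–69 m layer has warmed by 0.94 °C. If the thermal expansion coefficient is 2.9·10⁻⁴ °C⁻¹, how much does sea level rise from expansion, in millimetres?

Δh ≈ 18.8 mm

Δh = αΔT·H = 2.9×10⁻⁴ × 0.94 × 69 = 0.0188094 m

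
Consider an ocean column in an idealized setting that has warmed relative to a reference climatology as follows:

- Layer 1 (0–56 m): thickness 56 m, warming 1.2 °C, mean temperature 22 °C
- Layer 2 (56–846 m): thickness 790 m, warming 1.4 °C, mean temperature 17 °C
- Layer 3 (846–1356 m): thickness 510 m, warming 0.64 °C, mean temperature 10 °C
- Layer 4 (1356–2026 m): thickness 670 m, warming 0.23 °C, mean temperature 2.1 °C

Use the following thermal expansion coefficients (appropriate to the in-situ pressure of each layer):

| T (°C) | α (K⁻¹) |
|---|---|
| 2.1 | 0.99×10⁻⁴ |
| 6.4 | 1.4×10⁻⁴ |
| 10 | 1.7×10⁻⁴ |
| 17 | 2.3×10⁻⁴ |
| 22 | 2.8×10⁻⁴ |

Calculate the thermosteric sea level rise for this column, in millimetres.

about 340 mm

Layer 1 at 22 °C → α = 2.8×10⁻⁴ K⁻¹
Layer 2 at 17 °C → α = 2.3×10⁻⁴ K⁻¹
Layer 3 at 10 °C → α = 1.7×10⁻⁴ K⁻¹
Layer 4 at 2.1 °C → α = 0.99×10⁻⁴ K⁻¹
0–56 m: 2.8×10⁻⁴ × 56 × 1.2 = 0.018816 m
56–846 m: 1.4 × 2.3×10⁻⁴ × 790 = 0.25438 m
1.7×10⁻⁴ × 0.64 × 510 = 0.055488 m
Layer 4: 0.99×10⁻⁴ × 670 × 0.23 = 0.0152559 m
Δh = 0.018816 + 0.25438 + 0.055488 + 0.0152559 = 0.3439399 m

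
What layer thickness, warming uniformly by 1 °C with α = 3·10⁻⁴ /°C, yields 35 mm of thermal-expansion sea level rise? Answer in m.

H = Δh/(αΔT) = 0.035 / (3×10⁻⁴ × 1) ≈ 116.7 m

117 m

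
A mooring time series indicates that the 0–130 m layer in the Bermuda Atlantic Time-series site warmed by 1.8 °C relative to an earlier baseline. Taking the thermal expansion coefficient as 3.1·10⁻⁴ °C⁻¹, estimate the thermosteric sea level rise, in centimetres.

Δh = αΔT·H = 3.1×10⁻⁴ × 1.8 × 130 = 0.07254 m

about 7.25 cm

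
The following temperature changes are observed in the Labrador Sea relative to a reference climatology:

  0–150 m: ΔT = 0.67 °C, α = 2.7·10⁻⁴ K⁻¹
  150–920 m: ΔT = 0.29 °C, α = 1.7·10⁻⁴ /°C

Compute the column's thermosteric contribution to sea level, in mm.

Layer 1: 2.7×10⁻⁴ × 150 × 0.67 = 0.027135 m
150–920 m: 1.7×10⁻⁴ × 0.29 × 770 = 0.037961 m
Δh = 0.027135 + 0.037961 = 0.065096 m

Δh = 65.1 mm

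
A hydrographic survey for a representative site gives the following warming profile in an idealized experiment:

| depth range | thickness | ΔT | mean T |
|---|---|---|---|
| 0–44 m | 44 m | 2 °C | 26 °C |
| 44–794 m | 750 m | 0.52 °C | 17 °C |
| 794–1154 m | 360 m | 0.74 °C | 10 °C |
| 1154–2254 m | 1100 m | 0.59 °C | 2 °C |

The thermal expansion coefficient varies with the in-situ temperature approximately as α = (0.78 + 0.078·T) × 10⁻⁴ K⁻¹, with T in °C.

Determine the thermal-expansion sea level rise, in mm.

209 mm of thermosteric rise

Layer 1: α = (0.78 + 0.078×26)×10⁻⁴ = 2.808×10⁻⁴ K⁻¹
Layer 2: α = (0.78 + 0.078×17)×10⁻⁴ = 2.106×10⁻⁴ K⁻¹
Layer 3: α = (0.78 + 0.078×10)×10⁻⁴ = 1.56×10⁻⁴ K⁻¹
Layer 4: α = (0.78 + 0.078×2)×10⁻⁴ = 0.936×10⁻⁴ K⁻¹
44 × 2.808×10⁻⁴ × 2 = 0.0247104 m
44–794 m: 2.106×10⁻⁴ × 0.52 × 750 = 0.082134 m
794–1154 m: 0.74 × 360 × 1.56×10⁻⁴ = 0.0415584 m
0.936×10⁻⁴ × 1100 × 0.59 = 0.0607464 m
Δh = 0.0247104 + 0.082134 + 0.0415584 + 0.0607464 = 0.2091492 m ≈ 209 mm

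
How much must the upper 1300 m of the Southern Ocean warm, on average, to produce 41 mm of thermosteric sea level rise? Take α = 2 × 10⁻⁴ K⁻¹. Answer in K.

about 0.158 K

ΔT = Δh/(αH) = 0.041 / (2×10⁻⁴ × 1300) ≈ 0.1577 K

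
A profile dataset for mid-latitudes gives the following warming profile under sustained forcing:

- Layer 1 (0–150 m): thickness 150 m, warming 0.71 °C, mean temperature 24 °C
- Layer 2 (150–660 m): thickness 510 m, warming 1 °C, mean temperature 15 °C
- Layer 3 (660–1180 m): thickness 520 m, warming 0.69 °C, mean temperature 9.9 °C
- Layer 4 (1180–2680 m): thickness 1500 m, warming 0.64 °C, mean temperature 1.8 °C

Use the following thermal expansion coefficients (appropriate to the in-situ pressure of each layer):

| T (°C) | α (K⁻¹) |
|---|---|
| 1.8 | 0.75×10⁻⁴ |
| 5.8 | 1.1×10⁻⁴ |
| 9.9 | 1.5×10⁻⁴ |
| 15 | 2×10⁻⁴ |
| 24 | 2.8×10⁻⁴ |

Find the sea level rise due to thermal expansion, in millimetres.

258 mm

Layer 1 at 24 °C → α = 2.8×10⁻⁴ K⁻¹
Layer 2 at 15 °C → α = 2×10⁻⁴ K⁻¹
Layer 3 at 9.9 °C → α = 1.5×10⁻⁴ K⁻¹
Layer 4 at 1.8 °C → α = 0.75×10⁻⁴ K⁻¹
Layer 1: 150 × 2.8×10⁻⁴ × 0.71 = 0.02982 m
1 × 2×10⁻⁴ × 510 = 0.10200 m
660–1180 m: 520 × 0.69 × 1.5×10⁻⁴ = 0.05382 m
0.75×10⁻⁴ × 0.64 × 1500 = 0.07200 m
Δh = 0.02982 + 0.10200 + 0.05382 + 0.07200 = 0.25764 m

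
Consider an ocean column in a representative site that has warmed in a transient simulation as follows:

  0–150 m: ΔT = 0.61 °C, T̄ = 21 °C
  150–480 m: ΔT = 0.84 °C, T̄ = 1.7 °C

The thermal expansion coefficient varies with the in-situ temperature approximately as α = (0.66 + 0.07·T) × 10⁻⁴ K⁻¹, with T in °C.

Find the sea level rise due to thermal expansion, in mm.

Layer 1: α = (0.66 + 0.07×21)×10⁻⁴ = 2.13×10⁻⁴ K⁻¹
Layer 2: α = (0.66 + 0.07×1.7)×10⁻⁴ = 0.779×10⁻⁴ K⁻¹
Layer 1: 2.13×10⁻⁴ × 0.61 × 150 = 0.0194895 m
150–480 m: 0.84 × 330 × 0.779×10⁻⁴ = 0.02159388 m
Δh = 0.0194895 + 0.02159388 = 0.04108338 m

41 mm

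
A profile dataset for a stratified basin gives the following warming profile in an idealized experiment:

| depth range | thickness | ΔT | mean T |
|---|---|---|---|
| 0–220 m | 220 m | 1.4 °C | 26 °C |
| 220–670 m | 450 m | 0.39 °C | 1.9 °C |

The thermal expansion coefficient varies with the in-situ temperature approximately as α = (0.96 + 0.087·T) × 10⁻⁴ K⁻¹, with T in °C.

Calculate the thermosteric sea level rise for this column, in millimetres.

120 mm

Layer 1: α = (0.96 + 0.087×26)×10⁻⁴ = 3.222×10⁻⁴ K⁻¹
Layer 2: α = (0.96 + 0.087×1.9)×10⁻⁴ = 1.1253×10⁻⁴ K⁻¹
3.222×10⁻⁴ × 1.4 × 220 = 0.0992376 m
Layer 2: 0.39 × 1.1253×10⁻⁴ × 450 = 0.019749015 m
Δh = 0.0992376 + 0.019749015 = 0.118986615 m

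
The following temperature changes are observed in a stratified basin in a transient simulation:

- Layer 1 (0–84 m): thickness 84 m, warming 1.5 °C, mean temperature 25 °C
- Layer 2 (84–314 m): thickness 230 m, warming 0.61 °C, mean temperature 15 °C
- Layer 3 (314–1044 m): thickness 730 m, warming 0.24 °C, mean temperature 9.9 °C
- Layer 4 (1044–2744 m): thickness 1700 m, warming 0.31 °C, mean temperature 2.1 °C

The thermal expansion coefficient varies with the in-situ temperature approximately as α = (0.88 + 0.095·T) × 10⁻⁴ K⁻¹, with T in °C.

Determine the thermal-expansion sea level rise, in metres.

Layer 1: α = (0.88 + 0.095×25)×10⁻⁴ = 3.255×10⁻⁴ K⁻¹
Layer 2: α = (0.88 + 0.095×15)×10⁻⁴ = 2.305×10⁻⁴ K⁻¹
Layer 3: α = (0.88 + 0.095×9.9)×10⁻⁴ = 1.8205×10⁻⁴ K⁻¹
Layer 4: α = (0.88 + 0.095×2.1)×10⁻⁴ = 1.0795×10⁻⁴ K⁻¹
0–84 m: 1.5 × 3.255×10⁻⁴ × 84 = 0.041013 m
84–314 m: 230 × 0.61 × 2.305×10⁻⁴ = 0.03233915 m
Layer 3: 730 × 1.8205×10⁻⁴ × 0.24 = 0.03189516 m
Layer 4: 1.0795×10⁻⁴ × 1700 × 0.31 = 0.05688965 m
Δh = 0.041013 + 0.03233915 + 0.03189516 + 0.05688965 = 0.16213696 m

0.16 m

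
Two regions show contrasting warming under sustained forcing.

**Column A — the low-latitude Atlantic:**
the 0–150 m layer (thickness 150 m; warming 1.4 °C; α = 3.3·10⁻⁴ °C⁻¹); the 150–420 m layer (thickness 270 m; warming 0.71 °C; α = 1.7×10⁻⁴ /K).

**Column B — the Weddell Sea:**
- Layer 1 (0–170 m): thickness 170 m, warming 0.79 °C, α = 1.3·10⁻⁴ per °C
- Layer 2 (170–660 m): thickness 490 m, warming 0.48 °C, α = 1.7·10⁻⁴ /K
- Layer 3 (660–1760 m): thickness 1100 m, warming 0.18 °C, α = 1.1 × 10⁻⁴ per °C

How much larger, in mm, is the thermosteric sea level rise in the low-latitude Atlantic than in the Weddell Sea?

Δh_A − Δh_B ≈ 23 mm

A 150 × 1.4 × 3.3×10⁻⁴ = 0.06930 m
A Layer 2: 270 × 1.7×10⁻⁴ × 0.71 = 0.032589 m
A total: 0.101889 m
B Layer 1: 170 × 0.79 × 1.3×10⁻⁴ = 0.017459 m
B Layer 2: 490 × 1.7×10⁻⁴ × 0.48 = 0.039984 m
B 0.18 × 1.1×10⁻⁴ × 1100 = 0.02178 m
B total: 0.079223 m
Difference: 0.101889 − 0.079223 = 0.022666 m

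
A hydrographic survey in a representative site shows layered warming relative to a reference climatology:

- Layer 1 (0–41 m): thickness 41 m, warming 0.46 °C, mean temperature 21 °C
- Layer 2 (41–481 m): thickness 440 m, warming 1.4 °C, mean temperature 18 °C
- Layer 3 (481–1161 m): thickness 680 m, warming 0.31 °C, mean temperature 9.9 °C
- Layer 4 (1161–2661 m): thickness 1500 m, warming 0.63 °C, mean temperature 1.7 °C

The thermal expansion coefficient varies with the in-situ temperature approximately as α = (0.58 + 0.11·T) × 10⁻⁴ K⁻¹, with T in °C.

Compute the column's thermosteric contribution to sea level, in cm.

Layer 1: α = (0.58 + 0.11×21)×10⁻⁴ = 2.89×10⁻⁴ K⁻¹
Layer 2: α = (0.58 + 0.11×18)×10⁻⁴ = 2.56×10⁻⁴ K⁻¹
Layer 3: α = (0.58 + 0.11×9.9)×10⁻⁴ = 1.669×10⁻⁴ K⁻¹
Layer 4: α = (0.58 + 0.11×1.7)×10⁻⁴ = 0.767×10⁻⁴ K⁻¹
41 × 0.46 × 2.89×10⁻⁴ = 0.00545054 m
Layer 2: 2.56×10⁻⁴ × 440 × 1.4 = 0.157696 m
Layer 3: 0.31 × 1.669×10⁻⁴ × 680 = 0.03518252 m
1161–2661 m: 1500 × 0.63 × 0.767×10⁻⁴ = 0.0724815 m
Δh = 0.00545054 + 0.157696 + 0.03518252 + 0.0724815 = 0.27081056 m ≈ 27.1 cm

Δh ≈ 27.1 cm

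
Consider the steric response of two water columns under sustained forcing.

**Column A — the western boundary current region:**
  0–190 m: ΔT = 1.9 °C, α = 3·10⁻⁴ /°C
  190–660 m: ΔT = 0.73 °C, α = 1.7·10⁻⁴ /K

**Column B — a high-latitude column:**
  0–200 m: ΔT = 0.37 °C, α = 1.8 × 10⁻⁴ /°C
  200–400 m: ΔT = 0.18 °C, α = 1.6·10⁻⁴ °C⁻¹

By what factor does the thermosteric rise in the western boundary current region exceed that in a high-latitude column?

A 0–190 m: 3×10⁻⁴ × 190 × 1.9 = 0.10830 m
A Layer 2: 0.73 × 470 × 1.7×10⁻⁴ = 0.058327 m
A total: 0.166627 m
B Layer 1: 1.8×10⁻⁴ × 0.37 × 200 = 0.01332 m
B 200–400 m: 200 × 1.6×10⁻⁴ × 0.18 = 0.00576 m
B total: 0.01908 m
Ratio: 0.166627 / 0.01908 ≈ 8.733

a factor of 8.73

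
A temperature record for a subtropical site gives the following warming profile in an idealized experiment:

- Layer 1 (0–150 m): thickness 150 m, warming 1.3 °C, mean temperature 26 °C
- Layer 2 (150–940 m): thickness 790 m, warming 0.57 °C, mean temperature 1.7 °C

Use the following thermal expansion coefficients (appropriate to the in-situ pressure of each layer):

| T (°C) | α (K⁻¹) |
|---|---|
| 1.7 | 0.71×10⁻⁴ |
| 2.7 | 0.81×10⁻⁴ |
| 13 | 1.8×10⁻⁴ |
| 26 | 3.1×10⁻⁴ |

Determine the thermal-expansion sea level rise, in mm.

Δh = 92.4 mm

Layer 1 at 26 °C → α = 3.1×10⁻⁴ K⁻¹
Layer 2 at 1.7 °C → α = 0.71×10⁻⁴ K⁻¹
3.1×10⁻⁴ × 1.3 × 150 = 0.06045 m
790 × 0.71×10⁻⁴ × 0.57 = 0.0319713 m
Δh = 0.06045 + 0.0319713 = 0.0924213 m ≈ 92.4 mm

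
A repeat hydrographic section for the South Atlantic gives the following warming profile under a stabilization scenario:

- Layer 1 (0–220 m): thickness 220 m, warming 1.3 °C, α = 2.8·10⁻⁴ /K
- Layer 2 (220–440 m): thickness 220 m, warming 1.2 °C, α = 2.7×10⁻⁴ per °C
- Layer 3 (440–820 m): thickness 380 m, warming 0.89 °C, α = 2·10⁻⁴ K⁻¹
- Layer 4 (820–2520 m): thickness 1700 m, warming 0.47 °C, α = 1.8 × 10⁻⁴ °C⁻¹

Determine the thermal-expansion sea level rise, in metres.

220 × 2.8×10⁻⁴ × 1.3 = 0.08008 m
Layer 2: 2.7×10⁻⁴ × 220 × 1.2 = 0.07128 m
440–820 m: 0.89 × 380 × 2×10⁻⁴ = 0.06764 m
Layer 4: 0.47 × 1.8×10⁻⁴ × 1700 = 0.14382 m
Δh = 0.08008 + 0.07128 + 0.06764 + 0.14382 = 0.36282 m

0.36 m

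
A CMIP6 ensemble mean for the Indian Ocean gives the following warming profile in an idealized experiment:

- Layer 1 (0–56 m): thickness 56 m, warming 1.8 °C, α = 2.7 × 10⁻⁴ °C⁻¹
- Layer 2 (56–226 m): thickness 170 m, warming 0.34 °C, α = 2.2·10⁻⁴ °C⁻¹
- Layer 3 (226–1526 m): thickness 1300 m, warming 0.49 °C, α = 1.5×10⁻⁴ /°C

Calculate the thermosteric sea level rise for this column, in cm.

2.7×10⁻⁴ × 1.8 × 56 = 0.027216 m
Layer 2: 170 × 2.2×10⁻⁴ × 0.34 = 0.012716 m
1.5×10⁻⁴ × 0.49 × 1300 = 0.09555 m
Δh = 0.027216 + 0.012716 + 0.09555 = 0.135482 m

13.5 cm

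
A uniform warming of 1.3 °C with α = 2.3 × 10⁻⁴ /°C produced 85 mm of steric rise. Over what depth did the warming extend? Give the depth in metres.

H = Δh/(αΔT) = 0.085 / (2.3×10⁻⁴ × 1.3) ≈ 284.3 m

about 284 m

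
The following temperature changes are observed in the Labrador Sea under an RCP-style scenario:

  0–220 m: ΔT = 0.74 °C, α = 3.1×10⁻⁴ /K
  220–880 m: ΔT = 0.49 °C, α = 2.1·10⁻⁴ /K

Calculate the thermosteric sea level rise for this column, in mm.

0–220 m: 220 × 3.1×10⁻⁴ × 0.74 = 0.050468 m
220–880 m: 660 × 0.49 × 2.1×10⁻⁴ = 0.067914 m
Δh = 0.050468 + 0.067914 = 0.118382 m

Δh ≈ 118 mm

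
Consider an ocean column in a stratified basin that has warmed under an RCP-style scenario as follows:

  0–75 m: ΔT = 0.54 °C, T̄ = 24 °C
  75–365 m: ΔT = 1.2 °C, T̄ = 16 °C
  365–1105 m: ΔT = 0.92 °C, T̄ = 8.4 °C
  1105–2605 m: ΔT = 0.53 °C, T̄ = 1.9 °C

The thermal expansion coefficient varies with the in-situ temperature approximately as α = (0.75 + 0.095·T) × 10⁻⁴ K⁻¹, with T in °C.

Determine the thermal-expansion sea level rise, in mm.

about 271 mm

Layer 1: α = (0.75 + 0.095×24)×10⁻⁴ = 3.03×10⁻⁴ K⁻¹
Layer 2: α = (0.75 + 0.095×16)×10⁻⁴ = 2.27×10⁻⁴ K⁻¹
Layer 3: α = (0.75 + 0.095×8.4)×10⁻⁴ = 1.548×10⁻⁴ K⁻¹
Layer 4: α = (0.75 + 0.095×1.9)×10⁻⁴ = 0.9305×10⁻⁴ K⁻¹
0.54 × 3.03×10⁻⁴ × 75 = 0.0122715 m
75–365 m: 1.2 × 290 × 2.27×10⁻⁴ = 0.078996 m
365–1105 m: 1.548×10⁻⁴ × 740 × 0.92 = 0.10538784 m
Layer 4: 0.9305×10⁻⁴ × 1500 × 0.53 = 0.07397475 m
Δh = 0.0122715 + 0.078996 + 0.10538784 + 0.07397475 = 0.27063009 m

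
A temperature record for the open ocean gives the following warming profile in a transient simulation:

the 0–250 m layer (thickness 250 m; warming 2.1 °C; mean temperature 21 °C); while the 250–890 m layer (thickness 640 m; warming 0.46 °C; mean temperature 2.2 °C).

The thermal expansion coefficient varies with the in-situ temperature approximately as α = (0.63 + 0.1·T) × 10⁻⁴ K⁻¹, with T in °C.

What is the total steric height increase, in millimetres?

about 168 mm

Layer 1: α = (0.63 + 0.1×21)×10⁻⁴ = 2.73×10⁻⁴ K⁻¹
Layer 2: α = (0.63 + 0.1×2.2)×10⁻⁴ = 0.85×10⁻⁴ K⁻¹
Layer 1: 250 × 2.73×10⁻⁴ × 2.1 = 0.143325 m
250–890 m: 640 × 0.85×10⁻⁴ × 0.46 = 0.025024 m
Δh = 0.143325 + 0.025024 = 0.168349 m ≈ 168 mm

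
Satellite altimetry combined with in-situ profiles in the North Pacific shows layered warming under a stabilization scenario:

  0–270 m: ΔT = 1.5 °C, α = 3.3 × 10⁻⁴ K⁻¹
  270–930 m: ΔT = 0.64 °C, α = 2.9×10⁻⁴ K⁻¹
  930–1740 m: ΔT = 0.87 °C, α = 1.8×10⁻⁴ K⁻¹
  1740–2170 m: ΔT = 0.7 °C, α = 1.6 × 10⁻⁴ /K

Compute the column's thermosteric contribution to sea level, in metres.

0–270 m: 270 × 1.5 × 3.3×10⁻⁴ = 0.13365 m
270–930 m: 660 × 0.64 × 2.9×10⁻⁴ = 0.122496 m
0.87 × 1.8×10⁻⁴ × 810 = 0.126846 m
1.6×10⁻⁴ × 430 × 0.7 = 0.04816 m
Δh = 0.13365 + 0.122496 + 0.126846 + 0.04816 = 0.431152 m

0.431 m of thermosteric rise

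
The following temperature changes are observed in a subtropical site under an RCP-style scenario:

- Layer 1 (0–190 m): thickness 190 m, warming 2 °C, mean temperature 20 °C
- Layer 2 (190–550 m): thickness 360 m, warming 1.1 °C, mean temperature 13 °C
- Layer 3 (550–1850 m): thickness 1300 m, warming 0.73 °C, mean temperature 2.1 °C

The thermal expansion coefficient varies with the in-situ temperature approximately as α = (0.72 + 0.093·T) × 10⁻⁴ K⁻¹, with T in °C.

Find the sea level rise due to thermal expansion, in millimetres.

Layer 1: α = (0.72 + 0.093×20)×10⁻⁴ = 2.58×10⁻⁴ K⁻¹
Layer 2: α = (0.72 + 0.093×13)×10⁻⁴ = 1.929×10⁻⁴ K⁻¹
Layer 3: α = (0.72 + 0.093×2.1)×10⁻⁴ = 0.9153×10⁻⁴ K⁻¹
0–190 m: 2 × 190 × 2.58×10⁻⁴ = 0.09804 m
1.929×10⁻⁴ × 360 × 1.1 = 0.0763884 m
550–1850 m: 0.9153×10⁻⁴ × 1300 × 0.73 = 0.08686197 m
Δh = 0.09804 + 0.0763884 + 0.08686197 = 0.26129037 m

260 mm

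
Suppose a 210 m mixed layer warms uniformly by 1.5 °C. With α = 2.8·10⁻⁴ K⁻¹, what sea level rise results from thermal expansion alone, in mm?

Δh = αΔT·H = 2.8×10⁻⁴ × 1.5 × 210 = 0.08820 m

88.2 mm of thermosteric rise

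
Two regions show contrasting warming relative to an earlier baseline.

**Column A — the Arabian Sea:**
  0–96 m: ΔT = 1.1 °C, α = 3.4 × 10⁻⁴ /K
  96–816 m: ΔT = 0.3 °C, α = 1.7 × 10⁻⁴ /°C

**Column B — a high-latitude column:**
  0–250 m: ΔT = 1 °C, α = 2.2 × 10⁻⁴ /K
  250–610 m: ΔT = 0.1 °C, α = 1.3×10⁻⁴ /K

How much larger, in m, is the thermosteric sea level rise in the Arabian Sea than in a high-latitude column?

0.0129 m

A 3.4×10⁻⁴ × 1.1 × 96 = 0.035904 m
A 720 × 0.3 × 1.7×10⁻⁴ = 0.03672 m
A total: 0.072624 m
B 1 × 2.2×10⁻⁴ × 250 = 0.05500 m
B 0.1 × 1.3×10⁻⁴ × 360 = 0.00468 m
B total: 0.05968 m
Difference: 0.072624 − 0.05968 = 0.012944 m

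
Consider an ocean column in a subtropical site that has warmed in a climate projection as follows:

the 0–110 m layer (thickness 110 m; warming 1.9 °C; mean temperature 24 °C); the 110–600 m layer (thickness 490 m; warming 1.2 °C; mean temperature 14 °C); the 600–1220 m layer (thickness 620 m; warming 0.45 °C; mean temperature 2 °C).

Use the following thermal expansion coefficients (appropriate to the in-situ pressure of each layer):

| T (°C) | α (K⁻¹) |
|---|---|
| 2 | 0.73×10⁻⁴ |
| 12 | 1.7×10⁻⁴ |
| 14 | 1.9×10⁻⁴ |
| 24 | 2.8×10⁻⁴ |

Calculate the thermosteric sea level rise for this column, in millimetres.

191 mm of thermosteric rise

Layer 1 at 24 °C → α = 2.8×10⁻⁴ K⁻¹
Layer 2 at 14 °C → α = 1.9×10⁻⁴ K⁻¹
Layer 3 at 2 °C → α = 0.73×10⁻⁴ K⁻¹
110 × 2.8×10⁻⁴ × 1.9 = 0.05852 m
110–600 m: 1.9×10⁻⁴ × 1.2 × 490 = 0.11172 m
Layer 3: 0.45 × 620 × 0.73×10⁻⁴ = 0.020367 m
Δh = 0.05852 + 0.11172 + 0.020367 = 0.190607 m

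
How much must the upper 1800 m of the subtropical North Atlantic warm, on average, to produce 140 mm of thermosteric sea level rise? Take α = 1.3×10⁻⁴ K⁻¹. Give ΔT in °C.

ΔT ≈ 0.598 °C

ΔT = Δh/(αH) = 0.14 / (1.3×10⁻⁴ × 1800) ≈ 0.5983 °C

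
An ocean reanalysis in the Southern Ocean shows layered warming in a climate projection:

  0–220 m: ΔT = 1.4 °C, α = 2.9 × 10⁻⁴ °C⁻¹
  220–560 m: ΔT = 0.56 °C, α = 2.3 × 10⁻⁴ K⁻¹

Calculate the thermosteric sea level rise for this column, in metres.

Layer 1: 1.4 × 220 × 2.9×10⁻⁴ = 0.08932 m
220–560 m: 340 × 2.3×10⁻⁴ × 0.56 = 0.043792 m
Δh = 0.08932 + 0.043792 = 0.133112 m

Δh = 0.13 m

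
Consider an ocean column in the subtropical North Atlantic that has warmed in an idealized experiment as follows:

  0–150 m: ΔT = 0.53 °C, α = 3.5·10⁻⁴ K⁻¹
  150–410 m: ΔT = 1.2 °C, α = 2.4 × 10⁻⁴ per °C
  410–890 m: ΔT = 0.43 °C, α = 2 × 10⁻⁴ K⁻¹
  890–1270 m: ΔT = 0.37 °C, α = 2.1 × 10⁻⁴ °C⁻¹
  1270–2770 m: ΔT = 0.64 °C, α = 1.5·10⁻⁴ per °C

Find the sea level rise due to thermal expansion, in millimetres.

3.5×10⁻⁴ × 150 × 0.53 = 0.027825 m
2.4×10⁻⁴ × 1.2 × 260 = 0.07488 m
410–890 m: 2×10⁻⁴ × 0.43 × 480 = 0.04128 m
890–1270 m: 0.37 × 2.1×10⁻⁴ × 380 = 0.029526 m
1270–2770 m: 1.5×10⁻⁴ × 1500 × 0.64 = 0.14400 m
Δh = 0.027825 + 0.07488 + 0.04128 + 0.029526 + 0.14400 = 0.317511 m

318 mm of thermosteric rise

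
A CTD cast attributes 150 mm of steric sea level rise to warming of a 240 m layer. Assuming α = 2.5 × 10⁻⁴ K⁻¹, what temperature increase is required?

2.50 °C

ΔT = Δh/(αH) = 0.15 / (2.5×10⁻⁴ × 240) = 2.500 °C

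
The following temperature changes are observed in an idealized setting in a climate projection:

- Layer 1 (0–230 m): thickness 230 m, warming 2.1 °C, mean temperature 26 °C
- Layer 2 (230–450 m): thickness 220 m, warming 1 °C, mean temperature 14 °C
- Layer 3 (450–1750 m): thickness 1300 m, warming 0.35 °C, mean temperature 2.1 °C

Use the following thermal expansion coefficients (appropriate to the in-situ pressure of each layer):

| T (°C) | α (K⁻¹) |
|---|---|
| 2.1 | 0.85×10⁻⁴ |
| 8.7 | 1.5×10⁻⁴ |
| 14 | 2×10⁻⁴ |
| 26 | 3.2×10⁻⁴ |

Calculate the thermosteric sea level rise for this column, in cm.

24 cm of thermosteric rise

Layer 1 at 26 °C → α = 3.2×10⁻⁴ K⁻¹
Layer 2 at 14 °C → α = 2×10⁻⁴ K⁻¹
Layer 3 at 2.1 °C → α = 0.85×10⁻⁴ K⁻¹
3.2×10⁻⁴ × 230 × 2.1 = 0.15456 m
230–450 m: 220 × 1 × 2×10⁻⁴ = 0.04400 m
0.35 × 1300 × 0.85×10⁻⁴ = 0.038675 m
Δh = 0.15456 + 0.04400 + 0.038675 = 0.237235 m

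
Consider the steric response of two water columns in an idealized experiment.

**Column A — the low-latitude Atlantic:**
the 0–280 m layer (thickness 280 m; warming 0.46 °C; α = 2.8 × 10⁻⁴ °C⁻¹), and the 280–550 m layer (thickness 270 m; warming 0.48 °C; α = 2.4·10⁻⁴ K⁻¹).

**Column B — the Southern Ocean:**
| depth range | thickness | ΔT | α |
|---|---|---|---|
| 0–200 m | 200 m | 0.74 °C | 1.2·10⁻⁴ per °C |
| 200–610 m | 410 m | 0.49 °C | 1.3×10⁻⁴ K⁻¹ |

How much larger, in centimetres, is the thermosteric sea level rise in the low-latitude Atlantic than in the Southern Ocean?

A 2.8×10⁻⁴ × 280 × 0.46 = 0.036064 m
A Layer 2: 270 × 0.48 × 2.4×10⁻⁴ = 0.031104 m
A total: 0.067168 m
B 0–200 m: 1.2×10⁻⁴ × 0.74 × 200 = 0.01776 m
B Layer 2: 410 × 1.3×10⁻⁴ × 0.49 = 0.026117 m
B total: 0.043877 m
Difference: 0.067168 − 0.043877 = 0.023291 m

2.33 cm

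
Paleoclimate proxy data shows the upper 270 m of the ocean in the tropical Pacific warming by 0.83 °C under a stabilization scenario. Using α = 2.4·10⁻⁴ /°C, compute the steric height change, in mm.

Δh ≈ 54 mm

Δh = αΔT·H = 2.4×10⁻⁴ × 0.83 × 270 = 0.053784 m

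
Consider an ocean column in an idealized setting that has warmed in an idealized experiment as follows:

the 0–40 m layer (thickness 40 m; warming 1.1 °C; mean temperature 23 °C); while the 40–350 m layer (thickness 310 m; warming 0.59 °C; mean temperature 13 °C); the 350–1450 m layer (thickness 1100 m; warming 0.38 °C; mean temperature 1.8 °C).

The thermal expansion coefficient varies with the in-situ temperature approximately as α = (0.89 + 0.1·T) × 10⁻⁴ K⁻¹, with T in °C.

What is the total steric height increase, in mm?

98.8 mm

Layer 1: α = (0.89 + 0.1×23)×10⁻⁴ = 3.19×10⁻⁴ K⁻¹
Layer 2: α = (0.89 + 0.1×13)×10⁻⁴ = 2.19×10⁻⁴ K⁻¹
Layer 3: α = (0.89 + 0.1×1.8)×10⁻⁴ = 1.07×10⁻⁴ K⁻¹
0–40 m: 40 × 1.1 × 3.19×10⁻⁴ = 0.014036 m
Layer 2: 310 × 2.19×10⁻⁴ × 0.59 = 0.0400551 m
Layer 3: 1100 × 1.07×10⁻⁴ × 0.38 = 0.044726 m
Δh = 0.014036 + 0.0400551 + 0.044726 = 0.0988171 m ≈ 98.8 mm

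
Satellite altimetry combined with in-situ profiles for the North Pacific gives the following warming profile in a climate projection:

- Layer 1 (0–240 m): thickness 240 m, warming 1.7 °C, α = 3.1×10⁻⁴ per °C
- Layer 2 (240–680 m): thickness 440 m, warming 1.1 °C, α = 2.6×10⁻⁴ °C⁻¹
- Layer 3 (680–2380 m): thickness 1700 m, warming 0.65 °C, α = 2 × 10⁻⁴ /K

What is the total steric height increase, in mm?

Δh = 473 mm

0–240 m: 240 × 3.1×10⁻⁴ × 1.7 = 0.12648 m
Layer 2: 2.6×10⁻⁴ × 1.1 × 440 = 0.12584 m
680–2380 m: 0.65 × 2×10⁻⁴ × 1700 = 0.22100 m
Δh = 0.12648 + 0.12584 + 0.22100 = 0.47332 m ≈ 473 mm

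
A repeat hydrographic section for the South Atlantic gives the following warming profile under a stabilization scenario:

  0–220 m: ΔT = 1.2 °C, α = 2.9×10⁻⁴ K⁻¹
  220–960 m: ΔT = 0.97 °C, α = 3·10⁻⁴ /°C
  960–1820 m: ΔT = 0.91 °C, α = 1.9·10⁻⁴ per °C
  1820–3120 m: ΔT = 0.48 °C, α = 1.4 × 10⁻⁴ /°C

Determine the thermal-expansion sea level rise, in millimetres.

Δh ≈ 528 mm

0–220 m: 220 × 1.2 × 2.9×10⁻⁴ = 0.07656 m
Layer 2: 740 × 0.97 × 3×10⁻⁴ = 0.21534 m
Layer 3: 860 × 0.91 × 1.9×10⁻⁴ = 0.148694 m
1820–3120 m: 0.48 × 1300 × 1.4×10⁻⁴ = 0.08736 m
Δh = 0.07656 + 0.21534 + 0.148694 + 0.08736 = 0.527954 m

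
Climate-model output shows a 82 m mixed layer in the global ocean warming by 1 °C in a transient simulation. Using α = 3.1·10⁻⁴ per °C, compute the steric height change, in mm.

25 mm of thermosteric rise

Δh = αΔT·H = 3.1×10⁻⁴ × 1 × 82 = 0.02542 m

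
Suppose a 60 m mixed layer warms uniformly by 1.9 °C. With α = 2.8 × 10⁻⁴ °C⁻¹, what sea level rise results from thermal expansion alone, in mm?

31.9 mm of thermosteric rise

Δh = αΔT·H = 2.8×10⁻⁴ × 1.9 × 60 = 0.03192 m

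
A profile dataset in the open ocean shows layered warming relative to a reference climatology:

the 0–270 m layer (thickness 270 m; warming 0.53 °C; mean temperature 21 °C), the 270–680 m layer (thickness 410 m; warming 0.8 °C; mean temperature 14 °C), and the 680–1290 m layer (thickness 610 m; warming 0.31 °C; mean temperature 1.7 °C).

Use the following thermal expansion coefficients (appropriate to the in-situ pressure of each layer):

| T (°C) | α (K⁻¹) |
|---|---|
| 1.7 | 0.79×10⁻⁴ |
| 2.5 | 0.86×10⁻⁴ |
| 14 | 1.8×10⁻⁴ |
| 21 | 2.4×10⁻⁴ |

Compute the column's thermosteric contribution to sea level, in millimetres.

Layer 1 at 21 °C → α = 2.4×10⁻⁴ K⁻¹
Layer 2 at 14 °C → α = 1.8×10⁻⁴ K⁻¹
Layer 3 at 1.7 °C → α = 0.79×10⁻⁴ K⁻¹
Layer 1: 270 × 0.53 × 2.4×10⁻⁴ = 0.034344 m
410 × 0.8 × 1.8×10⁻⁴ = 0.05904 m
0.31 × 610 × 0.79×10⁻⁴ = 0.0149389 m
Δh = 0.034344 + 0.05904 + 0.0149389 = 0.1083229 m ≈ 108 mm

about 108 mm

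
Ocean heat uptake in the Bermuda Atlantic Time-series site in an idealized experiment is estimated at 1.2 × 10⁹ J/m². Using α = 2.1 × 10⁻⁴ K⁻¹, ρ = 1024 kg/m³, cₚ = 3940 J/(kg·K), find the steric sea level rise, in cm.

Δh = αQ/(ρcₚ) = 2.1×10⁻⁴ × 1.2×10⁹ / (1024 × 3940) ≈ 0.06246 m

6.25 cm of thermosteric rise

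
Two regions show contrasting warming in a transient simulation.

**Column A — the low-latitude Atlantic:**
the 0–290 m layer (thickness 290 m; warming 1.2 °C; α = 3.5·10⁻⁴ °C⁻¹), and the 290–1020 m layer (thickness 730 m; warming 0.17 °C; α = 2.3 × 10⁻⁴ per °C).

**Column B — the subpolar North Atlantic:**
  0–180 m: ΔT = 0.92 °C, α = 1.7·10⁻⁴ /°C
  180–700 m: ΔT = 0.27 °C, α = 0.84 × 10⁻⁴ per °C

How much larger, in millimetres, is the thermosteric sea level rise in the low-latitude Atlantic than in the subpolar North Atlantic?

A 0–290 m: 3.5×10⁻⁴ × 290 × 1.2 = 0.12180 m
A 730 × 2.3×10⁻⁴ × 0.17 = 0.028543 m
A total: 0.150343 m
B 0–180 m: 180 × 0.92 × 1.7×10⁻⁴ = 0.028152 m
B 180–700 m: 0.27 × 0.84×10⁻⁴ × 520 = 0.0117936 m
B total: 0.0399456 m
Difference: 0.150343 − 0.0399456 = 0.1103974 m

110 mm larger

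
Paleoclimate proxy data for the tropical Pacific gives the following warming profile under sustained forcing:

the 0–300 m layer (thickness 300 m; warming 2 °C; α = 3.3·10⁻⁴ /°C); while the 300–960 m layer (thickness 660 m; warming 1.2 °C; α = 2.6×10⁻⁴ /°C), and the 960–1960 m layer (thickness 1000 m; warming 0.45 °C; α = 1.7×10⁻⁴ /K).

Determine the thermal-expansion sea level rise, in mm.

Layer 1: 300 × 2 × 3.3×10⁻⁴ = 0.19800 m
1.2 × 2.6×10⁻⁴ × 660 = 0.20592 m
1.7×10⁻⁴ × 0.45 × 1000 = 0.07650 m
Δh = 0.19800 + 0.20592 + 0.07650 = 0.48042 m

Δh ≈ 480 mm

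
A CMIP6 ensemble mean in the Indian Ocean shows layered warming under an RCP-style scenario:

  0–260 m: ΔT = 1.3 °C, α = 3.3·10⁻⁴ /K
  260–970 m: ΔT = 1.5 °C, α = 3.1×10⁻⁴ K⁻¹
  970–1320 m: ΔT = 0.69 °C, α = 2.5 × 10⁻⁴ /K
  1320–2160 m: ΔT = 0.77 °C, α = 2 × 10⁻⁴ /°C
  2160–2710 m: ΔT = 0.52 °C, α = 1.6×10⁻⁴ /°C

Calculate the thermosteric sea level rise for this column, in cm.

0–260 m: 1.3 × 260 × 3.3×10⁻⁴ = 0.11154 m
Layer 2: 3.1×10⁻⁴ × 710 × 1.5 = 0.33015 m
0.69 × 350 × 2.5×10⁻⁴ = 0.060375 m
1320–2160 m: 0.77 × 840 × 2×10⁻⁴ = 0.12936 m
Layer 5: 0.52 × 550 × 1.6×10⁻⁴ = 0.04576 m
Δh = 0.11154 + 0.33015 + 0.060375 + 0.12936 + 0.04576 = 0.677185 m ≈ 67.7 cm

Δh ≈ 67.7 cm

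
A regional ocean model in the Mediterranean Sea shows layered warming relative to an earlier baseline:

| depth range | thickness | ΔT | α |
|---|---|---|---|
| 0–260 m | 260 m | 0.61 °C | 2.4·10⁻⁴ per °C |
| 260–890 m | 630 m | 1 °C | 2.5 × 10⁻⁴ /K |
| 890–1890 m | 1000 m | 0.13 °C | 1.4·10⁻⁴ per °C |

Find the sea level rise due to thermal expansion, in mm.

2.4×10⁻⁴ × 260 × 0.61 = 0.038064 m
Layer 2: 1 × 630 × 2.5×10⁻⁴ = 0.15750 m
890–1890 m: 0.13 × 1000 × 1.4×10⁻⁴ = 0.01820 m
Δh = 0.038064 + 0.15750 + 0.01820 = 0.213764 m

214 mm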